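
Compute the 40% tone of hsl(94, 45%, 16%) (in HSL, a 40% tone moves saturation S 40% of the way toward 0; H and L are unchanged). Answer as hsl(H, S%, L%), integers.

S moves 40% from 45 toward 0: 45 − 18 = 27 → 27.
H and L are unchanged.

hsl(94, 27%, 16%)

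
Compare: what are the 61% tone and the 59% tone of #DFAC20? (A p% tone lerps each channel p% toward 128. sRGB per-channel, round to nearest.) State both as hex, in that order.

#DFAC20 is rgb(223, 172, 32).
61% tone:
  R: 223 − 57.95 = 165.05 → 165
  G: 172 − 26.84 = 145.16 → 145
  B: 32 + 0.61×(128−32) = 32 + 58.56 = 90.56 → 91
  → #A5915B
59% tone:
  R: 223 − 56.05 = 166.95 → 167
  G: 172 + 0.59×(128−172) = 172 − 25.96 = 146.04 → 146
  B: 32 + 0.59×(128−32) = 32 + 56.64 = 88.64 → 89
  → #A79259

#A5915B, #A79259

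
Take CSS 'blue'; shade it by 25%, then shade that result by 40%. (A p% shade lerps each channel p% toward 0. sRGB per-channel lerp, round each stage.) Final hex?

#000073

CSS blue is rgb(0, 0, 255).
Per channel, c → c + 0.25(0 − c):
  R: 0 + 0 = 0 → 0
  G: 0 + 0.25×(0−0) = 0 + 0 = 0 → 0
  B: 255 − 63.75 = 191.25 → 191
After the shade: rgb(0, 0, 191) = #0000BF.
Lerp each channel 40% toward 0:
  R: 0 + 0.4×(0−0) = 0 + 0 = 0 → 0
  G: 0 + 0.4×(0−0) = 0 + 0 = 0 → 0
  B: 191 − 76.4 = 114.6 → 115
rgb(0, 0, 115) = #000073.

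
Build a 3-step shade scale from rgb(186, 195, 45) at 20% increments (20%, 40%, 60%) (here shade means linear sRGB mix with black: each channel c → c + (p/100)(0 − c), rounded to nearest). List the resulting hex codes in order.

20%: (186 − 37.2 = 148.8→149, 195 − 39 = 156→156, 45 − 9 = 36→36) → #959C24
40%: (186 − 74.4 = 111.6→112, 195 − 78 = 117→117, 45 − 18 = 27→27) → #70751B
60%: (186 − 111.6 = 74.4→74, 195 − 117 = 78→78, 45 − 27 = 18→18) → #4A4E12

#959C24, #70751B, #4A4E12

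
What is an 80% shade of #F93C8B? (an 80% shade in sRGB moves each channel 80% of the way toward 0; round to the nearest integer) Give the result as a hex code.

#320C1C

#F93C8B is rgb(249, 60, 139).
Lerp each channel 80% toward 0:
  R: 249 − 199.2 = 49.8 → 50
  G: 60 + 0.8×(0−60) = 60 − 48 = 12 → 12
  B: 139 + 0.8×(0−139) = 139 − 111.2 = 27.8 → 28
rgb(50, 12, 28) = #320C1C.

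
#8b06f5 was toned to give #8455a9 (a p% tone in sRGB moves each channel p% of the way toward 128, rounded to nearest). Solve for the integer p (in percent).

#8b06f5 is rgb(139, 6, 245); #8455a9 is rgb(132, 85, 169).
On the G channel (widest range): 85 ≈ 6 + (p/100)(128 − 6), so p ≈ 100×(85 − 6)/(128 − 6) = 7900/122 = 64.75.
p = 65 reproduces all three channels after rounding.

65%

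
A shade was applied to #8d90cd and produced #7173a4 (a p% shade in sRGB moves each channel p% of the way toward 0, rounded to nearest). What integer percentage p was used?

#8d90cd is rgb(141, 144, 205); #7173a4 is rgb(113, 115, 164).
On the B channel (widest range): 164 ≈ 205 + (p/100)(0 − 205), so p ≈ 100×(164 − 205)/(0 − 205) = -4100/-205 = 20.00.
p = 20 reproduces all three channels after rounding.

20%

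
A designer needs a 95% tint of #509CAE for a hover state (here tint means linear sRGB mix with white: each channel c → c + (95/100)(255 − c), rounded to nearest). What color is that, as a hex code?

#F6FAFB

#509CAE is rgb(80, 156, 174).
Per channel, c → c + 0.95(255 − c):
  R: 80 + 166.25 = 246.25 → 246
  G: 156 + 0.95×(255−156) = 156 + 94.05 = 250.05 → 250
  B: 174 + 0.95×(255−174) = 174 + 76.95 = 250.95 → 251
rgb(246, 250, 251) = #F6FAFB.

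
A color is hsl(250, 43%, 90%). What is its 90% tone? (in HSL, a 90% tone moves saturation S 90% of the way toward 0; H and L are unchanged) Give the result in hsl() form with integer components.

S moves 90% from 43 toward 0: 43 − 38.7 = 4.3 → 4.
H and L are unchanged.

hsl(250, 4%, 90%)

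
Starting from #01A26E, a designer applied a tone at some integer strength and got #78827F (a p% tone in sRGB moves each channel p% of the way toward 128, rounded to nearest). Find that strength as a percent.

94%

#01A26E is rgb(1, 162, 110); #78827F is rgb(120, 130, 127).
On the R channel (widest range): 120 ≈ 1 + (p/100)(128 − 1), so p ≈ 100×(120 − 1)/(128 − 1) = 11900/127 = 93.70.
p = 94 reproduces all three channels after rounding.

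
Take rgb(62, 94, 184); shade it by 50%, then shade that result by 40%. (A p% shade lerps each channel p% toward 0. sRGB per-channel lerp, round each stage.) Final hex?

#131c37

A 50% shade moves each channel 50% toward 0:
  R: 62 + 0.5×(0−62) = 62 − 31 = 31 → 31
  G: 94 + 0.5×(0−94) = 94 − 47 = 47 → 47
  B: 184 − 92 = 92 → 92
After the shade: rgb(31, 47, 92) = #1f2f5c.
Lerp each channel 40% toward 0:
  R: 31 + 0.4×(0−31) = 31 − 12.4 = 18.6 → 19
  G: 47 + 0.4×(0−47) = 47 − 18.8 = 28.2 → 28
  B: 92 + 0.4×(0−92) = 92 − 36.8 = 55.2 → 55
rgb(19, 28, 55) = #131c37.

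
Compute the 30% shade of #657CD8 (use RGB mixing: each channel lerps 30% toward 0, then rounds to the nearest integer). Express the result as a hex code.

#475797

#657CD8 is rgb(101, 124, 216).
A 30% shade moves each channel 30% toward 0:
  R: 101 + 0.3×(0−101) = 101 − 30.3 = 70.7 → 71
  G: 124 − 37.2 = 86.8 → 87
  B: 216 + 0.3×(0−216) = 216 − 64.8 = 151.2 → 151
rgb(71, 87, 151) = #475797.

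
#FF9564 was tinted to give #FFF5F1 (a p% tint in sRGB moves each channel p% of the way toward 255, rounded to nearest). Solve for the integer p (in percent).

91%

#FF9564 is rgb(255, 149, 100); #FFF5F1 is rgb(255, 245, 241).
On the B channel (widest range): 241 ≈ 100 + (p/100)(255 − 100), so p ≈ 100×(241 − 100)/(255 − 100) = 14100/155 = 90.97.
p = 91 reproduces all three channels after rounding.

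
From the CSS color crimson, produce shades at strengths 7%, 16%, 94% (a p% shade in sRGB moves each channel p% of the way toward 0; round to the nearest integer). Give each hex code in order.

CSS crimson is rgb(220, 20, 60).
7%: (220 − 15.4 = 204.6→205, 20 − 1.4 = 18.6→19, 60 − 4.2 = 55.8→56) → #CD1338
16%: (220 − 35.2 = 184.8→185, 20 − 3.2 = 16.8→17, 60 − 9.6 = 50.4→50) → #B91132
94%: (220 − 206.8 = 13.2→13, 20 − 18.8 = 1.2→1, 60 − 56.4 = 3.6→4) → #0D0104

#CD1338, #B91132, #0D0104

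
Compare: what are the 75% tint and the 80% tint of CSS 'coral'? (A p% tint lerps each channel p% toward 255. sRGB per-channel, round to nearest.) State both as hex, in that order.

CSS coral is rgb(255, 127, 80).
75% tint:
  R: 255 + 0.75×(255−255) = 255 + 0 = 255 → 255
  G: 127 + 0.75×(255−127) = 127 + 96 = 223 → 223
  B: 80 + 0.75×(255−80) = 80 + 131.25 = 211.25 → 211
  → #FFDFD3
80% tint:
  R: 255 + 0.8×(255−255) = 255 + 0 = 255 → 255
  G: 127 + 102.4 = 229.4 → 229
  B: 80 + 140 = 220 → 220
  → #FFE5DC

#FFDFD3, #FFE5DC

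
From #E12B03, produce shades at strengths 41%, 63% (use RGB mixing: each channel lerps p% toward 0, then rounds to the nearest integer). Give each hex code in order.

#851902, #531001

#E12B03 is rgb(225, 43, 3).
41%: (225 − 92.25 = 132.75→133, 43 − 17.63 = 25.37→25, 3 − 1.23 = 1.77→2) → #851902
63%: (225 − 141.75 = 83.25→83, 43 − 27.09 = 15.91→16, 3 − 1.89 = 1.11→1) → #531001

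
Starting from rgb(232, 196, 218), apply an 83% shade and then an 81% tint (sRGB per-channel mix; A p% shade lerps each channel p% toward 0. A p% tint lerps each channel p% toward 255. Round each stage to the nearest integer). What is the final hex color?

#d6d5d6

An 83% shade moves each channel 83% toward 0:
  R: 232 − 192.56 = 39.44 → 39
  G: 196 + 0.83×(0−196) = 196 − 162.68 = 33.32 → 33
  B: 218 + 0.83×(0−218) = 218 − 180.94 = 37.06 → 37
After the shade: rgb(39, 33, 37) = #272125.
Lerp each channel 81% toward 255:
  R: 39 + 174.96 = 213.96 → 214
  G: 33 + 0.81×(255−33) = 33 + 179.82 = 212.82 → 213
  B: 37 + 0.81×(255−37) = 37 + 176.58 = 213.58 → 214
rgb(214, 213, 214) = #d6d5d6.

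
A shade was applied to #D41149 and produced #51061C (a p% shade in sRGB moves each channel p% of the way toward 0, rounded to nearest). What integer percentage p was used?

62%

#D41149 is rgb(212, 17, 73); #51061C is rgb(81, 6, 28).
On the R channel (widest range): 81 ≈ 212 + (p/100)(0 − 212), so p ≈ 100×(81 − 212)/(0 − 212) = -13100/-212 = 61.79.
p = 62 reproduces all three channels after rounding.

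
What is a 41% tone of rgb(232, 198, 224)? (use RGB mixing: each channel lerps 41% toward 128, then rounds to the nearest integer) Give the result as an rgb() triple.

rgb(189, 169, 185)

A 41% tone moves each channel 41% toward 128:
  R: 232 + 0.41×(128−232) = 232 − 42.64 = 189.36 → 189
  G: 198 − 28.7 = 169.3 → 169
  B: 224 + 0.41×(128−224) = 224 − 39.36 = 184.64 → 185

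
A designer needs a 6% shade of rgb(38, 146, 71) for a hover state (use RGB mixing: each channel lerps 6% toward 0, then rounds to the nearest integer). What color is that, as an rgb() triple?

rgb(36, 137, 67)

Per channel, c → c + 0.06(0 − c):
  R: 38 − 2.28 = 35.72 → 36
  G: 146 + 0.06×(0−146) = 146 − 8.76 = 137.24 → 137
  B: 71 + 0.06×(0−71) = 71 − 4.26 = 66.74 → 67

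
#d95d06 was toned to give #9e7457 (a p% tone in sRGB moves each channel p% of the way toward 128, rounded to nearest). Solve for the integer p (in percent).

#d95d06 is rgb(217, 93, 6); #9e7457 is rgb(158, 116, 87).
On the B channel (widest range): 87 ≈ 6 + (p/100)(128 − 6), so p ≈ 100×(87 − 6)/(128 − 6) = 8100/122 = 66.39.
p = 66 reproduces all three channels after rounding.

66%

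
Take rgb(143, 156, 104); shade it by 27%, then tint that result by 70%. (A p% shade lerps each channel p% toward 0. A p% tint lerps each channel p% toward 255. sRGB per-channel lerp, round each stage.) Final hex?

#D2D5C9

Lerp each channel 27% toward 0:
  R: 143 + 0.27×(0−143) = 143 − 38.61 = 104.39 → 104
  G: 156 + 0.27×(0−156) = 156 − 42.12 = 113.88 → 114
  B: 104 − 28.08 = 75.92 → 76
After the shade: rgb(104, 114, 76) = #68724C.
A 70% tint moves each channel 70% toward 255:
  R: 104 + 0.7×(255−104) = 104 + 105.7 = 209.7 → 210
  G: 114 + 0.7×(255−114) = 114 + 98.7 = 212.7 → 213
  B: 76 + 0.7×(255−76) = 76 + 125.3 = 201.3 → 201
rgb(210, 213, 201) = #D2D5C9.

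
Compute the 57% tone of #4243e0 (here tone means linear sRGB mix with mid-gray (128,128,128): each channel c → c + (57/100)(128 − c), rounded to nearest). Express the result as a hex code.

#6566a9

#4243e0 is rgb(66, 67, 224).
A 57% tone moves each channel 57% toward 128:
  R: 66 + 0.57×(128−66) = 66 + 35.34 = 101.34 → 101
  G: 67 + 34.77 = 101.77 → 102
  B: 224 + 0.57×(128−224) = 224 − 54.72 = 169.28 → 169
rgb(101, 102, 169) = #6566a9.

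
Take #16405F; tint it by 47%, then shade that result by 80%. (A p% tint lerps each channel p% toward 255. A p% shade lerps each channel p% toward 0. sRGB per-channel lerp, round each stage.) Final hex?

#1A1F22

#16405F is rgb(22, 64, 95).
Per channel, c → c + 0.47(255 − c):
  R: 22 + 0.47×(255−22) = 22 + 109.51 = 131.51 → 132
  G: 64 + 89.77 = 153.77 → 154
  B: 95 + 0.47×(255−95) = 95 + 75.2 = 170.2 → 170
After the tint: rgb(132, 154, 170) = #849AAA.
Per channel, c → c + 0.8(0 − c):
  R: 132 + 0.8×(0−132) = 132 − 105.6 = 26.4 → 26
  G: 154 − 123.2 = 30.8 → 31
  B: 170 + 0.8×(0−170) = 170 − 136 = 34 → 34
rgb(26, 31, 34) = #1A1F22.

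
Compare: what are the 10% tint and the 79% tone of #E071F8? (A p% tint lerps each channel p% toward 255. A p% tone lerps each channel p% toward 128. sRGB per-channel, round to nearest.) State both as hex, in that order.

#E37FF9, #947D99

#E071F8 is rgb(224, 113, 248).
10% tint:
  R: 224 + 3.1 = 227.1 → 227
  G: 113 + 0.1×(255−113) = 113 + 14.2 = 127.2 → 127
  B: 248 + 0.7 = 248.7 → 249
  → #E37FF9
79% tone:
  R: 224 + 0.79×(128−224) = 224 − 75.84 = 148.16 → 148
  G: 113 + 0.79×(128−113) = 113 + 11.85 = 124.85 → 125
  B: 248 + 0.79×(128−248) = 248 − 94.8 = 153.2 → 153
  → #947D99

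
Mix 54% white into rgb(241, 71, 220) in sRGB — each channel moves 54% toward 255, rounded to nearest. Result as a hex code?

#F9AAEF

A 54% tint moves each channel 54% toward 255:
  R: 241 + 0.54×(255−241) = 241 + 7.56 = 248.56 → 249
  G: 71 + 99.36 = 170.36 → 170
  B: 220 + 0.54×(255−220) = 220 + 18.9 = 238.9 → 239
rgb(249, 170, 239) = #F9AAEF.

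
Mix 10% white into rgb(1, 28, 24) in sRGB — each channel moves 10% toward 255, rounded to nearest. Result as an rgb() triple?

Lerp each channel 10% toward 255:
  R: 1 + 25.4 = 26.4 → 26
  G: 28 + 22.7 = 50.7 → 51
  B: 24 + 0.1×(255−24) = 24 + 23.1 = 47.1 → 47

rgb(26, 51, 47)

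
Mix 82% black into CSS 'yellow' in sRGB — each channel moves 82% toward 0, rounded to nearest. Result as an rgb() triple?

rgb(46, 46, 0)

CSS yellow is rgb(255, 255, 0).
Lerp each channel 82% toward 0:
  R: 255 + 0.82×(0−255) = 255 − 209.1 = 45.9 → 46
  G: 255 + 0.82×(0−255) = 255 − 209.1 = 45.9 → 46
  B: 0 + 0.82×(0−0) = 0 + 0 = 0 → 0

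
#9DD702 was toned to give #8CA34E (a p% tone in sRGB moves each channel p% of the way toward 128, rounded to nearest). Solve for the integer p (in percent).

#9DD702 is rgb(157, 215, 2); #8CA34E is rgb(140, 163, 78).
On the B channel (widest range): 78 ≈ 2 + (p/100)(128 − 2), so p ≈ 100×(78 − 2)/(128 − 2) = 7600/126 = 60.32.
p = 60 reproduces all three channels after rounding.

60%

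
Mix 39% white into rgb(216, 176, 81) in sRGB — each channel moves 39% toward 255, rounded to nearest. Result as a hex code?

#E7CF95

Lerp each channel 39% toward 255:
  R: 216 + 0.39×(255−216) = 216 + 15.21 = 231.21 → 231
  G: 176 + 30.81 = 206.81 → 207
  B: 81 + 0.39×(255−81) = 81 + 67.86 = 148.86 → 149
rgb(231, 207, 149) = #E7CF95.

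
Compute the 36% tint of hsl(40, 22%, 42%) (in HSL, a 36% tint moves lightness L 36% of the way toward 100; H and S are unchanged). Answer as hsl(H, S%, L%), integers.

L moves 36% from 42 toward 100: 42 + 20.88 = 62.88 → 63.
H and S are unchanged.

hsl(40, 22%, 63%)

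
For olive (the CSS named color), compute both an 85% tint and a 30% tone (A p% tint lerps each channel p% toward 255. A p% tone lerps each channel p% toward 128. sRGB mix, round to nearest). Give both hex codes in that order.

CSS olive is rgb(128, 128, 0).
85% tint:
  R: 128 + 107.95 = 235.95 → 236
  G: 128 + 107.95 = 235.95 → 236
  B: 0 + 216.75 = 216.75 → 217
  → #ececd9
30% tone:
  R: 128 + 0.3×(128−128) = 128 + 0 = 128 → 128
  G: 128 + 0.3×(128−128) = 128 + 0 = 128 → 128
  B: 0 + 38.4 = 38.4 → 38
  → #808026

#ececd9, #808026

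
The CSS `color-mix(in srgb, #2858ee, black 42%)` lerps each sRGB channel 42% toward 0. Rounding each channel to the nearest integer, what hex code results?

#2858ee is rgb(40, 88, 238).
Lerp each channel 42% toward 0:
  R: 40 + 0.42×(0−40) = 40 − 16.8 = 23.2 → 23
  G: 88 + 0.42×(0−88) = 88 − 36.96 = 51.04 → 51
  B: 238 − 99.96 = 138.04 → 138
rgb(23, 51, 138) = #17338a.

#17338a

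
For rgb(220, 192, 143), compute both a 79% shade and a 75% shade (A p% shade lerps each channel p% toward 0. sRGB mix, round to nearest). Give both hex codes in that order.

79% shade:
  R: 220 + 0.79×(0−220) = 220 − 173.8 = 46.2 → 46
  G: 192 − 151.68 = 40.32 → 40
  B: 143 + 0.79×(0−143) = 143 − 112.97 = 30.03 → 30
  → #2e281e
75% shade:
  R: 220 + 0.75×(0−220) = 220 − 165 = 55 → 55
  G: 192 − 144 = 48 → 48
  B: 143 + 0.75×(0−143) = 143 − 107.25 = 35.75 → 36
  → #373024

#2e281e, #373024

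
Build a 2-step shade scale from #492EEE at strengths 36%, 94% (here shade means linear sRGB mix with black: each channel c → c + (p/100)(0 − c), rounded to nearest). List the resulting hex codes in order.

#2F1D98, #04030E

#492EEE is rgb(73, 46, 238).
36%: (73 − 26.28 = 46.72→47, 46 − 16.56 = 29.44→29, 238 − 85.68 = 152.32→152) → #2F1D98
94%: (73 − 68.62 = 4.38→4, 46 − 43.24 = 2.76→3, 238 − 223.72 = 14.28→14) → #04030E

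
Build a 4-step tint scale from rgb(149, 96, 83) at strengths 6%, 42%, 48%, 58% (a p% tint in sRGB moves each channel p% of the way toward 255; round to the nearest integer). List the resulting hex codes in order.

#9B6A5D, #C2A39B, #C8ACA6, #D2BCB7

6%: (149 + 6.36 = 155.36→155, 96 + 9.54 = 105.54→106, 83 + 10.32 = 93.32→93) → #9B6A5D
42%: (149 + 44.52 = 193.52→194, 96 + 66.78 = 162.78→163, 83 + 72.24 = 155.24→155) → #C2A39B
48%: (149 + 50.88 = 199.88→200, 96 + 76.32 = 172.32→172, 83 + 82.56 = 165.56→166) → #C8ACA6
58%: (149 + 61.48 = 210.48→210, 96 + 92.22 = 188.22→188, 83 + 99.76 = 182.76→183) → #D2BCB7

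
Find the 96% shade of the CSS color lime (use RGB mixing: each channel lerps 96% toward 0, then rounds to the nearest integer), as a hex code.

CSS lime is rgb(0, 255, 0).
Per channel, c → c + 0.96(0 − c):
  R: 0 + 0 = 0 → 0
  G: 255 + 0.96×(0−255) = 255 − 244.8 = 10.2 → 10
  B: 0 + 0.96×(0−0) = 0 + 0 = 0 → 0
rgb(0, 10, 0) = #000a00.

#000a00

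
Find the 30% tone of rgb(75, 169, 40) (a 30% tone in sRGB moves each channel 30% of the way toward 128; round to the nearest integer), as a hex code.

#5B9D42

Per channel, c → c + 0.3(128 − c):
  R: 75 + 15.9 = 90.9 → 91
  G: 169 + 0.3×(128−169) = 169 − 12.3 = 156.7 → 157
  B: 40 + 26.4 = 66.4 → 66
rgb(91, 157, 66) = #5B9D42.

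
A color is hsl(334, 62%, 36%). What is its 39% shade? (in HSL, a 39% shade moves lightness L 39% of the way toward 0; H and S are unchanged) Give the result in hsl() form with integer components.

hsl(334, 62%, 22%)

L moves 39% from 36 toward 0: 36 − 14.04 = 21.96 → 22.
H and S are unchanged.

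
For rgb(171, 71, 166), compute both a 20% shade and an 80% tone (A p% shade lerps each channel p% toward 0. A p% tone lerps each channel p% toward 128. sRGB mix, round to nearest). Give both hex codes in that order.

20% shade:
  R: 171 − 34.2 = 136.8 → 137
  G: 71 − 14.2 = 56.8 → 57
  B: 166 − 33.2 = 132.8 → 133
  → #893985
80% tone:
  R: 171 + 0.8×(128−171) = 171 − 34.4 = 136.6 → 137
  G: 71 + 45.6 = 116.6 → 117
  B: 166 − 30.4 = 135.6 → 136
  → #897588

#893985, #897588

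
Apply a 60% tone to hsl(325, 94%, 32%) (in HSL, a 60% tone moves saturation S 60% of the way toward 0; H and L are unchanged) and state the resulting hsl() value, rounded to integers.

hsl(325, 38%, 32%)

S moves 60% from 94 toward 0: 94 − 56.4 = 37.6 → 38.
H and L are unchanged.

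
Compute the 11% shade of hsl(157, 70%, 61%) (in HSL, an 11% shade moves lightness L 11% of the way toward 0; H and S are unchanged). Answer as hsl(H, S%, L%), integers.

hsl(157, 70%, 54%)

L moves 11% from 61 toward 0: 61 − 6.71 = 54.29 → 54.
H and S are unchanged.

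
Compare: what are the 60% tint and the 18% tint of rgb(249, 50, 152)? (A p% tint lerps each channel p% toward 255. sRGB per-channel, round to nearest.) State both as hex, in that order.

60% tint:
  R: 249 + 3.6 = 252.6 → 253
  G: 50 + 123 = 173 → 173
  B: 152 + 0.6×(255−152) = 152 + 61.8 = 213.8 → 214
  → #FDADD6
18% tint:
  R: 249 + 0.18×(255−249) = 249 + 1.08 = 250.08 → 250
  G: 50 + 36.9 = 86.9 → 87
  B: 152 + 0.18×(255−152) = 152 + 18.54 = 170.54 → 171
  → #FA57AB

#FDADD6, #FA57AB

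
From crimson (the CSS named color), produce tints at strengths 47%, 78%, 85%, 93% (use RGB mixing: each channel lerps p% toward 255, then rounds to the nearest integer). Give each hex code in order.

CSS crimson is rgb(220, 20, 60).
47%: (220 + 16.45 = 236.45→236, 20 + 110.45 = 130.45→130, 60 + 91.65 = 151.65→152) → #ec8298
78%: (220 + 27.3 = 247.3→247, 20 + 183.3 = 203.3→203, 60 + 152.1 = 212.1→212) → #f7cbd4
85%: (220 + 29.75 = 249.75→250, 20 + 199.75 = 219.75→220, 60 + 165.75 = 225.75→226) → #fadce2
93%: (220 + 32.55 = 252.55→253, 20 + 218.55 = 238.55→239, 60 + 181.35 = 241.35→241) → #fdeff1

#ec8298, #f7cbd4, #fadce2, #fdeff1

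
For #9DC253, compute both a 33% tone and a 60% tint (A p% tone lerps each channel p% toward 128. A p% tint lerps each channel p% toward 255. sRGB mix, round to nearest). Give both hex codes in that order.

#9DC253 is rgb(157, 194, 83).
33% tone:
  R: 157 − 9.57 = 147.43 → 147
  G: 194 − 21.78 = 172.22 → 172
  B: 83 + 14.85 = 97.85 → 98
  → #93AC62
60% tint:
  R: 157 + 0.6×(255−157) = 157 + 58.8 = 215.8 → 216
  G: 194 + 0.6×(255−194) = 194 + 36.6 = 230.6 → 231
  B: 83 + 0.6×(255−83) = 83 + 103.2 = 186.2 → 186
  → #D8E7BA

#93AC62, #D8E7BA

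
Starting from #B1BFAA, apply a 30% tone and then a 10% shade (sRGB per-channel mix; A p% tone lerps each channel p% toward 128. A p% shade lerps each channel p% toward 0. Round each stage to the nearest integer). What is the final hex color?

#B1BFAA is rgb(177, 191, 170).
Lerp each channel 30% toward 128:
  R: 177 − 14.7 = 162.3 → 162
  G: 191 + 0.3×(128−191) = 191 − 18.9 = 172.1 → 172
  B: 170 + 0.3×(128−170) = 170 − 12.6 = 157.4 → 157
After the tone: rgb(162, 172, 157) = #A2AC9D.
Per channel, c → c + 0.1(0 − c):
  R: 162 − 16.2 = 145.8 → 146
  G: 172 − 17.2 = 154.8 → 155
  B: 157 − 15.7 = 141.3 → 141
rgb(146, 155, 141) = #929B8D.

#929B8D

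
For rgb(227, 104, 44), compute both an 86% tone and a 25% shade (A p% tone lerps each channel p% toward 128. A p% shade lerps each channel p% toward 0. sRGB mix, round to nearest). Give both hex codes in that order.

86% tone:
  R: 227 − 85.14 = 141.86 → 142
  G: 104 + 20.64 = 124.64 → 125
  B: 44 + 0.86×(128−44) = 44 + 72.24 = 116.24 → 116
  → #8e7d74
25% shade:
  R: 227 + 0.25×(0−227) = 227 − 56.75 = 170.25 → 170
  G: 104 + 0.25×(0−104) = 104 − 26 = 78 → 78
  B: 44 − 11 = 33 → 33
  → #aa4e21

#8e7d74, #aa4e21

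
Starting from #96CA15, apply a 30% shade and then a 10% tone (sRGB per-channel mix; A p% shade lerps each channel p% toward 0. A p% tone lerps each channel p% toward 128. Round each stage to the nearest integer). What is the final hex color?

#96CA15 is rgb(150, 202, 21).
Per channel, c → c + 0.3(0 − c):
  R: 150 + 0.3×(0−150) = 150 − 45 = 105 → 105
  G: 202 + 0.3×(0−202) = 202 − 60.6 = 141.4 → 141
  B: 21 + 0.3×(0−21) = 21 − 6.3 = 14.7 → 15
After the shade: rgb(105, 141, 15) = #698D0F.
Per channel, c → c + 0.1(128 − c):
  R: 105 + 0.1×(128−105) = 105 + 2.3 = 107.3 → 107
  G: 141 + 0.1×(128−141) = 141 − 1.3 = 139.7 → 140
  B: 15 + 11.3 = 26.3 → 26
rgb(107, 140, 26) = #6B8C1A.

#6B8C1A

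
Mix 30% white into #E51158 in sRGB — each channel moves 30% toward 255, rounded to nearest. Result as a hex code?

#ED588A

#E51158 is rgb(229, 17, 88).
Per channel, c → c + 0.3(255 − c):
  R: 229 + 0.3×(255−229) = 229 + 7.8 = 236.8 → 237
  G: 17 + 71.4 = 88.4 → 88
  B: 88 + 0.3×(255−88) = 88 + 50.1 = 138.1 → 138
rgb(237, 88, 138) = #ED588A.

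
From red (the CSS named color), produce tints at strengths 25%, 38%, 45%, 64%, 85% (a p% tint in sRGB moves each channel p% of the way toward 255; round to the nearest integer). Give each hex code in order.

CSS red is rgb(255, 0, 0).
25%: (255→255, 0 + 63.75 = 63.75→64, 0 + 63.75 = 63.75→64) → #ff4040
38%: (255→255, 0 + 96.9 = 96.9→97, 0 + 96.9 = 96.9→97) → #ff6161
45%: (255→255, 0 + 114.75 = 114.75→115, 0 + 114.75 = 114.75→115) → #ff7373
64%: (255→255, 0 + 163.2 = 163.2→163, 0 + 163.2 = 163.2→163) → #ffa3a3
85%: (255→255, 0 + 216.75 = 216.75→217, 0 + 216.75 = 216.75→217) → #ffd9d9

#ff4040, #ff6161, #ff7373, #ffa3a3, #ffd9d9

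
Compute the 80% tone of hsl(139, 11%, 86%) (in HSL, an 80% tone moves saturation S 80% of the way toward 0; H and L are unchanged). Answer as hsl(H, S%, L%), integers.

hsl(139, 2%, 86%)

S moves 80% from 11 toward 0: 11 − 8.8 = 2.2 → 2.
H and L are unchanged.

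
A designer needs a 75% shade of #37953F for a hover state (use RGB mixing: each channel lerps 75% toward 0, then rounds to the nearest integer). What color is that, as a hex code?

#0E2510

#37953F is rgb(55, 149, 63).
Per channel, c → c + 0.75(0 − c):
  R: 55 − 41.25 = 13.75 → 14
  G: 149 + 0.75×(0−149) = 149 − 111.75 = 37.25 → 37
  B: 63 + 0.75×(0−63) = 63 − 47.25 = 15.75 → 16
rgb(14, 37, 16) = #0E2510.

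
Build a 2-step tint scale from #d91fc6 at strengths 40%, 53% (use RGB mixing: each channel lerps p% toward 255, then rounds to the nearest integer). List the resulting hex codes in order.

#e879dd, #ed96e4

#d91fc6 is rgb(217, 31, 198).
40%: (217 + 15.2 = 232.2→232, 31 + 89.6 = 120.6→121, 198 + 22.8 = 220.8→221) → #e879dd
53%: (217 + 20.14 = 237.14→237, 31 + 118.72 = 149.72→150, 198 + 30.21 = 228.21→228) → #ed96e4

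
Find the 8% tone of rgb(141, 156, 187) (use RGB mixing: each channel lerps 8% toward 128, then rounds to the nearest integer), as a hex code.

An 8% tone moves each channel 8% toward 128:
  R: 141 − 1.04 = 139.96 → 140
  G: 156 + 0.08×(128−156) = 156 − 2.24 = 153.76 → 154
  B: 187 + 0.08×(128−187) = 187 − 4.72 = 182.28 → 182
rgb(140, 154, 182) = #8C9AB6.

#8C9AB6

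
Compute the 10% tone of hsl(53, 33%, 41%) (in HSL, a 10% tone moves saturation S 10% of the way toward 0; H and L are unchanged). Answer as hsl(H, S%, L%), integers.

S moves 10% from 33 toward 0: 33 − 3.3 = 29.7 → 30.
H and L are unchanged.

hsl(53, 30%, 41%)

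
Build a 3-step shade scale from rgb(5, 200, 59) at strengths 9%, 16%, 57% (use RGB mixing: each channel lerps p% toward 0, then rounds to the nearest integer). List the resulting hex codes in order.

#05b636, #04a832, #025619

9%: (5→5, 200 − 18 = 182→182, 59 − 5.31 = 53.69→54) → #05b636
16%: (5 − 0.8 = 4.2→4, 200 − 32 = 168→168, 59 − 9.44 = 49.56→50) → #04a832
57%: (5 − 2.85 = 2.15→2, 200 − 114 = 86→86, 59 − 33.63 = 25.37→25) → #025619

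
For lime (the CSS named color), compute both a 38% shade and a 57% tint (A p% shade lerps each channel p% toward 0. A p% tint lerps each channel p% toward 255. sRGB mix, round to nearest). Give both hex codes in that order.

#009e00, #91ff91

CSS lime is rgb(0, 255, 0).
38% shade:
  R: 0 + 0 = 0 → 0
  G: 255 + 0.38×(0−255) = 255 − 96.9 = 158.1 → 158
  B: 0 + 0.38×(0−0) = 0 + 0 = 0 → 0
  → #009e00
57% tint:
  R: 0 + 0.57×(255−0) = 0 + 145.35 = 145.35 → 145
  G: 255 + 0.57×(255−255) = 255 + 0 = 255 → 255
  B: 0 + 145.35 = 145.35 → 145
  → #91ff91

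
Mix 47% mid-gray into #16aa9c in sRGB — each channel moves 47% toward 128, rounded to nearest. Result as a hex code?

#16aa9c is rgb(22, 170, 156).
A 47% tone moves each channel 47% toward 128:
  R: 22 + 0.47×(128−22) = 22 + 49.82 = 71.82 → 72
  G: 170 + 0.47×(128−170) = 170 − 19.74 = 150.26 → 150
  B: 156 − 13.16 = 142.84 → 143
rgb(72, 150, 143) = #48968f.

#48968f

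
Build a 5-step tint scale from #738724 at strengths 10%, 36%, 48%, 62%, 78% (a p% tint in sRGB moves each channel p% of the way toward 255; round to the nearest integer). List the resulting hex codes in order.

#81933a, #a5b273, #b6c18d, #cad1ac, #e0e5cf

#738724 is rgb(115, 135, 36).
10%: (115 + 14 = 129→129, 135 + 12 = 147→147, 36 + 21.9 = 57.9→58) → #81933a
36%: (115 + 50.4 = 165.4→165, 135 + 43.2 = 178.2→178, 36 + 78.84 = 114.84→115) → #a5b273
48%: (115 + 67.2 = 182.2→182, 135 + 57.6 = 192.6→193, 36 + 105.12 = 141.12→141) → #b6c18d
62%: (115 + 86.8 = 201.8→202, 135 + 74.4 = 209.4→209, 36 + 135.78 = 171.78→172) → #cad1ac
78%: (115 + 109.2 = 224.2→224, 135 + 93.6 = 228.6→229, 36 + 170.82 = 206.82→207) → #e0e5cf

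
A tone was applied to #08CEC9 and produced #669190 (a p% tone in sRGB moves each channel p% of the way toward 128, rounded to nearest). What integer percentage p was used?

#08CEC9 is rgb(8, 206, 201); #669190 is rgb(102, 145, 144).
On the R channel (widest range): 102 ≈ 8 + (p/100)(128 − 8), so p ≈ 100×(102 − 8)/(128 − 8) = 9400/120 = 78.33.
p = 78 reproduces all three channels after rounding.

78%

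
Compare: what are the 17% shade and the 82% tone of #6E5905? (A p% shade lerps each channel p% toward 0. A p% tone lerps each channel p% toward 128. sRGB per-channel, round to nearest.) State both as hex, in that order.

#6E5905 is rgb(110, 89, 5).
17% shade:
  R: 110 − 18.7 = 91.3 → 91
  G: 89 − 15.13 = 73.87 → 74
  B: 5 + 0.17×(0−5) = 5 − 0.85 = 4.15 → 4
  → #5B4A04
82% tone:
  R: 110 + 0.82×(128−110) = 110 + 14.76 = 124.76 → 125
  G: 89 + 0.82×(128−89) = 89 + 31.98 = 120.98 → 121
  B: 5 + 100.86 = 105.86 → 106
  → #7D796A

#5B4A04, #7D796A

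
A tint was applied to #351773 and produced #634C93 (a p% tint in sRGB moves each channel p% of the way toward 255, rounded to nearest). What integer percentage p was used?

23%

#351773 is rgb(53, 23, 115); #634C93 is rgb(99, 76, 147).
On the G channel (widest range): 76 ≈ 23 + (p/100)(255 − 23), so p ≈ 100×(76 − 23)/(255 − 23) = 5300/232 = 22.84.
p = 23 reproduces all three channels after rounding.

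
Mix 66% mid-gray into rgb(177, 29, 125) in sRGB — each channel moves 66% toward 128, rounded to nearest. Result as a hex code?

#915E7F

Per channel, c → c + 0.66(128 − c):
  R: 177 + 0.66×(128−177) = 177 − 32.34 = 144.66 → 145
  G: 29 + 0.66×(128−29) = 29 + 65.34 = 94.34 → 94
  B: 125 + 1.98 = 126.98 → 127
rgb(145, 94, 127) = #915E7F.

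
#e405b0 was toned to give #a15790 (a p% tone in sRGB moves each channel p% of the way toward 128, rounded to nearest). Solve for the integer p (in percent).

#e405b0 is rgb(228, 5, 176); #a15790 is rgb(161, 87, 144).
On the G channel (widest range): 87 ≈ 5 + (p/100)(128 − 5), so p ≈ 100×(87 − 5)/(128 − 5) = 8200/123 = 66.67.
p = 67 reproduces all three channels after rounding.

67%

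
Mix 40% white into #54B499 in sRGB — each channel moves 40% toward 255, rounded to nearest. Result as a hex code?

#98D2C2

#54B499 is rgb(84, 180, 153).
A 40% tint moves each channel 40% toward 255:
  R: 84 + 0.4×(255−84) = 84 + 68.4 = 152.4 → 152
  G: 180 + 30 = 210 → 210
  B: 153 + 0.4×(255−153) = 153 + 40.8 = 193.8 → 194
rgb(152, 210, 194) = #98D2C2.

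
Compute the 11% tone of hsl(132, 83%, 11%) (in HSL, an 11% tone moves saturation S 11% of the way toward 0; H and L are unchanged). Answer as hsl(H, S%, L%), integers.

S moves 11% from 83 toward 0: 83 − 9.13 = 73.87 → 74.
H and L are unchanged.

hsl(132, 74%, 11%)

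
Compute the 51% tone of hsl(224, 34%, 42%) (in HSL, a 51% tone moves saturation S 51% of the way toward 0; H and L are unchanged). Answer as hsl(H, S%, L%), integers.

hsl(224, 17%, 42%)

S moves 51% from 34 toward 0: 34 − 17.34 = 16.66 → 17.
H and L are unchanged.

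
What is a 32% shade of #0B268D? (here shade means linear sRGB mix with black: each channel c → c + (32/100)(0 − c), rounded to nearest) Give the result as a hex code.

#071A60

#0B268D is rgb(11, 38, 141).
A 32% shade moves each channel 32% toward 0:
  R: 11 − 3.52 = 7.48 → 7
  G: 38 + 0.32×(0−38) = 38 − 12.16 = 25.84 → 26
  B: 141 − 45.12 = 95.88 → 96
rgb(7, 26, 96) = #071A60.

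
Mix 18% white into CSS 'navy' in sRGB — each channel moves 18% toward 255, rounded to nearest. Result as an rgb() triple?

rgb(46, 46, 151)

CSS navy is rgb(0, 0, 128).
Per channel, c → c + 0.18(255 − c):
  R: 0 + 45.9 = 45.9 → 46
  G: 0 + 45.9 = 45.9 → 46
  B: 128 + 0.18×(255−128) = 128 + 22.86 = 150.86 → 151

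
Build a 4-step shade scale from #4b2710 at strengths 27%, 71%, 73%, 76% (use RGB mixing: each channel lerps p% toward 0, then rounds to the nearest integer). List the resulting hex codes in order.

#371c0c, #160b05, #140b04, #120904

#4b2710 is rgb(75, 39, 16).
27%: (75 − 20.25 = 54.75→55, 39 − 10.53 = 28.47→28, 16 − 4.32 = 11.68→12) → #371c0c
71%: (75 − 53.25 = 21.75→22, 39 − 27.69 = 11.31→11, 16 − 11.36 = 4.64→5) → #160b05
73%: (75 − 54.75 = 20.25→20, 39 − 28.47 = 10.53→11, 16 − 11.68 = 4.32→4) → #140b04
76%: (75 − 57 = 18→18, 39 − 29.64 = 9.36→9, 16 − 12.16 = 3.84→4) → #120904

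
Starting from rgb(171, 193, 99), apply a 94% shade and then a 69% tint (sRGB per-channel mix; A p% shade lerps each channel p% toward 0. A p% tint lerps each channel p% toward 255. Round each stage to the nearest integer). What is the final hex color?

Per channel, c → c + 0.94(0 − c):
  R: 171 + 0.94×(0−171) = 171 − 160.74 = 10.26 → 10
  G: 193 + 0.94×(0−193) = 193 − 181.42 = 11.58 → 12
  B: 99 − 93.06 = 5.94 → 6
After the shade: rgb(10, 12, 6) = #0a0c06.
A 69% tint moves each channel 69% toward 255:
  R: 10 + 169.05 = 179.05 → 179
  G: 12 + 0.69×(255−12) = 12 + 167.67 = 179.67 → 180
  B: 6 + 0.69×(255−6) = 6 + 171.81 = 177.81 → 178
rgb(179, 180, 178) = #b3b4b2.

#b3b4b2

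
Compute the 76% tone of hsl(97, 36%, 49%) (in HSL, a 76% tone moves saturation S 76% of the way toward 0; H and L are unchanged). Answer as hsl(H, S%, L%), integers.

hsl(97, 9%, 49%)

S moves 76% from 36 toward 0: 36 − 27.36 = 8.64 → 9.
H and L are unchanged.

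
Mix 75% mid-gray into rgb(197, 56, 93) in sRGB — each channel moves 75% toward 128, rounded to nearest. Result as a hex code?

Per channel, c → c + 0.75(128 − c):
  R: 197 − 51.75 = 145.25 → 145
  G: 56 + 0.75×(128−56) = 56 + 54 = 110 → 110
  B: 93 + 0.75×(128−93) = 93 + 26.25 = 119.25 → 119
rgb(145, 110, 119) = #916E77.

#916E77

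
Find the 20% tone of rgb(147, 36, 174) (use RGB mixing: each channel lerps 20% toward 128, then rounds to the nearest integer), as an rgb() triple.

rgb(143, 54, 165)

A 20% tone moves each channel 20% toward 128:
  R: 147 − 3.8 = 143.2 → 143
  G: 36 + 0.2×(128−36) = 36 + 18.4 = 54.4 → 54
  B: 174 − 9.2 = 164.8 → 165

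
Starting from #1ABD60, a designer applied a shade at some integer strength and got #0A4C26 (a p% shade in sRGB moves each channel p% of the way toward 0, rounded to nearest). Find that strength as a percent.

60%

#1ABD60 is rgb(26, 189, 96); #0A4C26 is rgb(10, 76, 38).
On the G channel (widest range): 76 ≈ 189 + (p/100)(0 − 189), so p ≈ 100×(76 − 189)/(0 − 189) = -11300/-189 = 59.79.
p = 60 reproduces all three channels after rounding.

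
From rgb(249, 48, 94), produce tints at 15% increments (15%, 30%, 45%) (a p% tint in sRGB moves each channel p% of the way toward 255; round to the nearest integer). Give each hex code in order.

15%: (249 + 0.9 = 249.9→250, 48 + 31.05 = 79.05→79, 94 + 24.15 = 118.15→118) → #FA4F76
30%: (249 + 1.8 = 250.8→251, 48 + 62.1 = 110.1→110, 94 + 48.3 = 142.3→142) → #FB6E8E
45%: (249 + 2.7 = 251.7→252, 48 + 93.15 = 141.15→141, 94 + 72.45 = 166.45→166) → #FC8DA6

#FA4F76, #FB6E8E, #FC8DA6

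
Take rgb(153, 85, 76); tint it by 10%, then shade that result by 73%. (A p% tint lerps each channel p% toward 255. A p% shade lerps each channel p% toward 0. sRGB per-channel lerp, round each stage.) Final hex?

#2c1c19

Lerp each channel 10% toward 255:
  R: 153 + 10.2 = 163.2 → 163
  G: 85 + 0.1×(255−85) = 85 + 17 = 102 → 102
  B: 76 + 0.1×(255−76) = 76 + 17.9 = 93.9 → 94
After the tint: rgb(163, 102, 94) = #a3665e.
Per channel, c → c + 0.73(0 − c):
  R: 163 − 118.99 = 44.01 → 44
  G: 102 + 0.73×(0−102) = 102 − 74.46 = 27.54 → 28
  B: 94 + 0.73×(0−94) = 94 − 68.62 = 25.38 → 25
rgb(44, 28, 25) = #2c1c19.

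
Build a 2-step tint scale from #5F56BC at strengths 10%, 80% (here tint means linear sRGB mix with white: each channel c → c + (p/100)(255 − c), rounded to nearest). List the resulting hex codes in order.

#5F56BC is rgb(95, 86, 188).
10%: (95 + 16 = 111→111, 86 + 16.9 = 102.9→103, 188 + 6.7 = 194.7→195) → #6F67C3
80%: (95 + 128 = 223→223, 86 + 135.2 = 221.2→221, 188 + 53.6 = 241.6→242) → #DFDDF2

#6F67C3, #DFDDF2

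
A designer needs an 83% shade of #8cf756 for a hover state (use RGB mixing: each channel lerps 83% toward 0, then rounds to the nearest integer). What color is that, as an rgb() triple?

#8cf756 is rgb(140, 247, 86).
An 83% shade moves each channel 83% toward 0:
  R: 140 − 116.2 = 23.8 → 24
  G: 247 + 0.83×(0−247) = 247 − 205.01 = 41.99 → 42
  B: 86 − 71.38 = 14.62 → 15

rgb(24, 42, 15)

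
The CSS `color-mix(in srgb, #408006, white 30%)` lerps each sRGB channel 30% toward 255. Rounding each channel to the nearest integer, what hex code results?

#408006 is rgb(64, 128, 6).
A 30% tint moves each channel 30% toward 255:
  R: 64 + 0.3×(255−64) = 64 + 57.3 = 121.3 → 121
  G: 128 + 0.3×(255−128) = 128 + 38.1 = 166.1 → 166
  B: 6 + 0.3×(255−6) = 6 + 74.7 = 80.7 → 81
rgb(121, 166, 81) = #79A651.

#79A651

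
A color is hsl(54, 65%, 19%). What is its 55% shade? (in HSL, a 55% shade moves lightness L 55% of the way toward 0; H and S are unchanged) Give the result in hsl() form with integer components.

hsl(54, 65%, 9%)

L moves 55% from 19 toward 0: 19 − 10.45 = 8.55 → 9.
H and S are unchanged.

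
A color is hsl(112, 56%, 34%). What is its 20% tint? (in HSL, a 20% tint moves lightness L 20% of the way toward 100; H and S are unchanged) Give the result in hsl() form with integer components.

L moves 20% from 34 toward 100: 34 + 13.2 = 47.2 → 47.
H and S are unchanged.

hsl(112, 56%, 47%)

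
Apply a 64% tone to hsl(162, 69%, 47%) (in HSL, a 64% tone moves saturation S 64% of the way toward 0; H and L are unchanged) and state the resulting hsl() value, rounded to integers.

hsl(162, 25%, 47%)

S moves 64% from 69 toward 0: 69 − 44.16 = 24.84 → 25.
H and L are unchanged.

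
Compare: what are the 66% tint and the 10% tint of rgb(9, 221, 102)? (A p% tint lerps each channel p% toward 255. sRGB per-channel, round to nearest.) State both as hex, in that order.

66% tint:
  R: 9 + 0.66×(255−9) = 9 + 162.36 = 171.36 → 171
  G: 221 + 0.66×(255−221) = 221 + 22.44 = 243.44 → 243
  B: 102 + 0.66×(255−102) = 102 + 100.98 = 202.98 → 203
  → #abf3cb
10% tint:
  R: 9 + 24.6 = 33.6 → 34
  G: 221 + 0.1×(255−221) = 221 + 3.4 = 224.4 → 224
  B: 102 + 15.3 = 117.3 → 117
  → #22e075

#abf3cb, #22e075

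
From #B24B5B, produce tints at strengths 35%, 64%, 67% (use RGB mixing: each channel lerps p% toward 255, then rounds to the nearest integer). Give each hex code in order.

#CD8A94, #E3BEC4, #E6C4C9

#B24B5B is rgb(178, 75, 91).
35%: (178 + 26.95 = 204.95→205, 75 + 63 = 138→138, 91 + 57.4 = 148.4→148) → #CD8A94
64%: (178 + 49.28 = 227.28→227, 75 + 115.2 = 190.2→190, 91 + 104.96 = 195.96→196) → #E3BEC4
67%: (178 + 51.59 = 229.59→230, 75 + 120.6 = 195.6→196, 91 + 109.88 = 200.88→201) → #E6C4C9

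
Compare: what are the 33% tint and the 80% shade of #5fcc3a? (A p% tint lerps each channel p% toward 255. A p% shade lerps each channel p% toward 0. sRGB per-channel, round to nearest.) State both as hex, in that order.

#94dd7b, #13290c

#5fcc3a is rgb(95, 204, 58).
33% tint:
  R: 95 + 52.8 = 147.8 → 148
  G: 204 + 0.33×(255−204) = 204 + 16.83 = 220.83 → 221
  B: 58 + 0.33×(255−58) = 58 + 65.01 = 123.01 → 123
  → #94dd7b
80% shade:
  R: 95 + 0.8×(0−95) = 95 − 76 = 19 → 19
  G: 204 + 0.8×(0−204) = 204 − 163.2 = 40.8 → 41
  B: 58 + 0.8×(0−58) = 58 − 46.4 = 11.6 → 12
  → #13290c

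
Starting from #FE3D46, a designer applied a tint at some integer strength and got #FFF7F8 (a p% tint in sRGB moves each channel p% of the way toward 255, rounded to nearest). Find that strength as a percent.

#FE3D46 is rgb(254, 61, 70); #FFF7F8 is rgb(255, 247, 248).
On the G channel (widest range): 247 ≈ 61 + (p/100)(255 − 61), so p ≈ 100×(247 − 61)/(255 − 61) = 18600/194 = 95.88.
p = 96 reproduces all three channels after rounding.

96%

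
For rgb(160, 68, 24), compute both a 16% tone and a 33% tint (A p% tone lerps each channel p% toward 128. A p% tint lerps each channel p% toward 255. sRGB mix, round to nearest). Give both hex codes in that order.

#9B4E29, #BF8264

16% tone:
  R: 160 + 0.16×(128−160) = 160 − 5.12 = 154.88 → 155
  G: 68 + 0.16×(128−68) = 68 + 9.6 = 77.6 → 78
  B: 24 + 0.16×(128−24) = 24 + 16.64 = 40.64 → 41
  → #9B4E29
33% tint:
  R: 160 + 0.33×(255−160) = 160 + 31.35 = 191.35 → 191
  G: 68 + 0.33×(255−68) = 68 + 61.71 = 129.71 → 130
  B: 24 + 0.33×(255−24) = 24 + 76.23 = 100.23 → 100
  → #BF8264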